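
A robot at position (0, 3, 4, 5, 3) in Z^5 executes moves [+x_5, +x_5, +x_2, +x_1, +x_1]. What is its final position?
(2, 4, 4, 5, 5)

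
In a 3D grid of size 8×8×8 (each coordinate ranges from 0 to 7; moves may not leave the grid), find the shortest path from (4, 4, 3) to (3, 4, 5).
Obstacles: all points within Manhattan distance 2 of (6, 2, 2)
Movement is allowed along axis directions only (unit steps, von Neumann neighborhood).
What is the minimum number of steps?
3
(one shortest path: (4, 4, 3) → (3, 4, 3) → (3, 4, 4) → (3, 4, 5))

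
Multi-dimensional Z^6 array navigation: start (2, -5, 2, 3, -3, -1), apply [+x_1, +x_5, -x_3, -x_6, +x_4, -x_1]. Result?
(2, -5, 1, 4, -2, -2)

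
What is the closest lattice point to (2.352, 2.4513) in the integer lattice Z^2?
(2, 2)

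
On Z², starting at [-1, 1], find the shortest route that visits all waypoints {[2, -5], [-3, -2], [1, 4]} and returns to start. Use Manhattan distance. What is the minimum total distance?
28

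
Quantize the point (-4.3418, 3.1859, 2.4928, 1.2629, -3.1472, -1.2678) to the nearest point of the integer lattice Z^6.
(-4, 3, 2, 1, -3, -1)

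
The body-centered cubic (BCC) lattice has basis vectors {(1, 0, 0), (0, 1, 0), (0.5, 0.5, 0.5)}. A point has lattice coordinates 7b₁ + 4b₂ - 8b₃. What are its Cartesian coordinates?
(3, 0, -4)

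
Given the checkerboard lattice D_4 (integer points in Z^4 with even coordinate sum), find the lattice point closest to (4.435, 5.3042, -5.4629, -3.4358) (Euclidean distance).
(4, 5, -6, -3)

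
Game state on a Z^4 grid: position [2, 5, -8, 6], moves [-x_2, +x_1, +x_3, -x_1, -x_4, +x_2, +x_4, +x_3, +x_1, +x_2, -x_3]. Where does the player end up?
(3, 6, -7, 6)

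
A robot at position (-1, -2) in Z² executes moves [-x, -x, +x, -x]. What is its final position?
(-3, -2)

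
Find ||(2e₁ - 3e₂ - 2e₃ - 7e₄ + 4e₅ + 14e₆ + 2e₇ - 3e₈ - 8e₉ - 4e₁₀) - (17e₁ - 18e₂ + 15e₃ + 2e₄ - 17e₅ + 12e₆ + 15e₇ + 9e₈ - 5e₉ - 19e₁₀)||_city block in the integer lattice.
122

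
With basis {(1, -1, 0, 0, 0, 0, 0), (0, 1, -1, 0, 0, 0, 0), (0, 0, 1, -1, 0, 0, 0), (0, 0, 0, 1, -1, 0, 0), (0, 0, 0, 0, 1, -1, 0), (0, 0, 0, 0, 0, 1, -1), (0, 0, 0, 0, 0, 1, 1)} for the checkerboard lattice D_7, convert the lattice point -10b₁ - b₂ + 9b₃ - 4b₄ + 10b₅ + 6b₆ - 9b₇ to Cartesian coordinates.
(-10, 9, 10, -13, 14, -13, -15)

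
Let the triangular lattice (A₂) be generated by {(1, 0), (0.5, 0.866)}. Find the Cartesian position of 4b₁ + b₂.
(4.5, 0.866)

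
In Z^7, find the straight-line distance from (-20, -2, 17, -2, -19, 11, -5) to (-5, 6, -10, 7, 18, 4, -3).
50.2096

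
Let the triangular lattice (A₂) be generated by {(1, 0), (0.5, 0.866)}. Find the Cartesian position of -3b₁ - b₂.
(-3.5, -0.866)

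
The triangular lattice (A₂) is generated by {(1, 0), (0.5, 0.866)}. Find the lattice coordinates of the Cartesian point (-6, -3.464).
-4b₁ - 4b₂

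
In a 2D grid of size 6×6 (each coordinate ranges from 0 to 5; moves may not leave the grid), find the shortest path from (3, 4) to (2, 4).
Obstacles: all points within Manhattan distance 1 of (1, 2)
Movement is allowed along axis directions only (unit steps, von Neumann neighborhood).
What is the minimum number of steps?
1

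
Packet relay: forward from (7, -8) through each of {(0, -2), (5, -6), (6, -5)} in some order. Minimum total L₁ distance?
15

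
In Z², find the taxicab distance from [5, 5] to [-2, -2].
14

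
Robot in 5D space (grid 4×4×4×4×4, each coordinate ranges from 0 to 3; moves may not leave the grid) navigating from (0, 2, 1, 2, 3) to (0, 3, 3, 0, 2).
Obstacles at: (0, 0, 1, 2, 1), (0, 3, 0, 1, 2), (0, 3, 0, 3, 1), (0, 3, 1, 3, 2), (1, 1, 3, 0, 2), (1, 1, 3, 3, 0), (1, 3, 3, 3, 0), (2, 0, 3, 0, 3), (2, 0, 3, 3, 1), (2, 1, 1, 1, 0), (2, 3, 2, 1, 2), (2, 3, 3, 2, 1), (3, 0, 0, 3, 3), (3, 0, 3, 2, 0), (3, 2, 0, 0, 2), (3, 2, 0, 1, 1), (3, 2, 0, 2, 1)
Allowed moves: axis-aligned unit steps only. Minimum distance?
6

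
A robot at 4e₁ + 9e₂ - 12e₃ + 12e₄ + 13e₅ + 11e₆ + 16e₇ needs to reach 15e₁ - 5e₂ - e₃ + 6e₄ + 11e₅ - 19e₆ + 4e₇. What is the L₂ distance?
39.0128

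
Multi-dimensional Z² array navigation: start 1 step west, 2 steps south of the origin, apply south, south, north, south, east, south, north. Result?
(0, -4)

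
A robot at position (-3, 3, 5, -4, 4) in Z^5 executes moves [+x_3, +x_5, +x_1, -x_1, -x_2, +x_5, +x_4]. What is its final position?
(-3, 2, 6, -3, 6)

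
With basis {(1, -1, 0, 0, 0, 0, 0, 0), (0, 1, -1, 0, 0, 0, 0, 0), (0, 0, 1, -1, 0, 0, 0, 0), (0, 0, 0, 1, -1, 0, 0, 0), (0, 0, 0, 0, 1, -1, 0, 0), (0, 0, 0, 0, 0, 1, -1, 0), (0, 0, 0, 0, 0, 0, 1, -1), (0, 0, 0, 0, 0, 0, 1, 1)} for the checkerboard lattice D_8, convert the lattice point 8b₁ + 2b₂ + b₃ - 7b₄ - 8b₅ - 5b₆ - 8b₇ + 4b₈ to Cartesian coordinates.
(8, -6, -1, -8, -1, 3, 1, 12)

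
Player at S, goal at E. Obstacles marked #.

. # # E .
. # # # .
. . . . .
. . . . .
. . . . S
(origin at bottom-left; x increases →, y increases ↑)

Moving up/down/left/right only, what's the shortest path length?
5
(one shortest path: (4, 0) → (4, 1) → (4, 2) → (4, 3) → (4, 4) → (3, 4))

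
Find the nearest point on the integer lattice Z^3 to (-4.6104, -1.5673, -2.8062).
(-5, -2, -3)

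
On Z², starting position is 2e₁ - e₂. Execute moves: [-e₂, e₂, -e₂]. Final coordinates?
(2, -2)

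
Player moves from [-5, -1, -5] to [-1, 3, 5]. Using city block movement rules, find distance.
18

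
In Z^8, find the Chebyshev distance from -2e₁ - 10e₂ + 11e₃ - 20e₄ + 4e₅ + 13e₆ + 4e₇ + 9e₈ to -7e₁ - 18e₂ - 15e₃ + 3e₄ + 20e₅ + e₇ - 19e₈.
28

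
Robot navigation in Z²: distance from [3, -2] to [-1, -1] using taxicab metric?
5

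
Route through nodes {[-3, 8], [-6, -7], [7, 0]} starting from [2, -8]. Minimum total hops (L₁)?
45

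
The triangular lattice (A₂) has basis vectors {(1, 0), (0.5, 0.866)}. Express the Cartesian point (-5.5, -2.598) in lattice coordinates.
-4b₁ - 3b₂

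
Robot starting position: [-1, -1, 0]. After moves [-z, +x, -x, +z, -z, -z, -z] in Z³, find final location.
(-1, -1, -3)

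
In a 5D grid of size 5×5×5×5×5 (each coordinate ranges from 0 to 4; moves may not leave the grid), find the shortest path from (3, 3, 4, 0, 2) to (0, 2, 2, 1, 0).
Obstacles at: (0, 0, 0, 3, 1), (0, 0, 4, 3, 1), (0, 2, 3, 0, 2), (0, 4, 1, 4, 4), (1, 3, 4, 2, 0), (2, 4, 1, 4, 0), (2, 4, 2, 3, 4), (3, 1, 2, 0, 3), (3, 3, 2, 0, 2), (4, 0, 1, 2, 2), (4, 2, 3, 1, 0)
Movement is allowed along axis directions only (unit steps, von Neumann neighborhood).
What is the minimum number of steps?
9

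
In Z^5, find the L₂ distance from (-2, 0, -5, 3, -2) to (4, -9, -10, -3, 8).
16.6733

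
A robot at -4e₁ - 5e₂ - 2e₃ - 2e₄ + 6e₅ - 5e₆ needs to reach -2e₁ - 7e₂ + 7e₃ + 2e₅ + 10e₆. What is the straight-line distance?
18.2757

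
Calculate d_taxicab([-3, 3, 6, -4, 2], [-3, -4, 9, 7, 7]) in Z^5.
26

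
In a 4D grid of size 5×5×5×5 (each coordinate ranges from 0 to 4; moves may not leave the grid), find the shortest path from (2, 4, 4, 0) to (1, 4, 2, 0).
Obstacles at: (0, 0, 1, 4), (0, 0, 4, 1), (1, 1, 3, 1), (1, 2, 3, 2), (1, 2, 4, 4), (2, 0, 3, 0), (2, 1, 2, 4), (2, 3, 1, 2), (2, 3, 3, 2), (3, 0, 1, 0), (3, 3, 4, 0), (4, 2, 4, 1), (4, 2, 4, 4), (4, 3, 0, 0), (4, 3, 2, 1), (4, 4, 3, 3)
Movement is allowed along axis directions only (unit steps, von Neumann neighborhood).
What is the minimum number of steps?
3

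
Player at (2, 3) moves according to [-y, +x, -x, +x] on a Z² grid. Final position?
(3, 2)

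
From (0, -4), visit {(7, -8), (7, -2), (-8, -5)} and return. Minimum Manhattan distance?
42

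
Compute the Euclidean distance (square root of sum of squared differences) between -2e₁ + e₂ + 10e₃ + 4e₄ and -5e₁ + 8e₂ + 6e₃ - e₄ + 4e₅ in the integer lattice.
10.7238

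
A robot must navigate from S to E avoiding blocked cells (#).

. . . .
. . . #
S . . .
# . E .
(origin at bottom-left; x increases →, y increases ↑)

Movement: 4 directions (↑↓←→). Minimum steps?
3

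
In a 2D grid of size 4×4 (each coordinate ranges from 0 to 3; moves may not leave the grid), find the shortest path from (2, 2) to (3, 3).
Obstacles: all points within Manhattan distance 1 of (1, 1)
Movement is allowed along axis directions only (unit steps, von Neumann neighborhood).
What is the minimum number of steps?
2
(one shortest path: (2, 2) → (3, 2) → (3, 3))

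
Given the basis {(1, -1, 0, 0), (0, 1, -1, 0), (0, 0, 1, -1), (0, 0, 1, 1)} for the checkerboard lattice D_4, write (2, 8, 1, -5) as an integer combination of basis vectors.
2b₁ + 10b₂ + 8b₃ + 3b₄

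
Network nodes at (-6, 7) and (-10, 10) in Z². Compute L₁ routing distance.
7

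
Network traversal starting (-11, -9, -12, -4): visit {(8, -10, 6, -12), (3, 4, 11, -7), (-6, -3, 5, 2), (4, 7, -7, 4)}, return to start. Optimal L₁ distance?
176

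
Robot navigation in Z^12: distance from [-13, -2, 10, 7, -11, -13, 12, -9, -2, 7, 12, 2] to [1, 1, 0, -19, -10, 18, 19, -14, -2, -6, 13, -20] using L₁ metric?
133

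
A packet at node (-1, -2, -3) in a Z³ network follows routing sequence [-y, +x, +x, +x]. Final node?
(2, -3, -3)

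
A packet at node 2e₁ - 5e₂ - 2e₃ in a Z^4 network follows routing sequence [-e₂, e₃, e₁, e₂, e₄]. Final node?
(3, -5, -1, 1)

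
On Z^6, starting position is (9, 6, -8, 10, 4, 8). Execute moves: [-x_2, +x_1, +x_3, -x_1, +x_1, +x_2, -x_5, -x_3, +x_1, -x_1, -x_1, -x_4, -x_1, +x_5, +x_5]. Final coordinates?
(8, 6, -8, 9, 5, 8)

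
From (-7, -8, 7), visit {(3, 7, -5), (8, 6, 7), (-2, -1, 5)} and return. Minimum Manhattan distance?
84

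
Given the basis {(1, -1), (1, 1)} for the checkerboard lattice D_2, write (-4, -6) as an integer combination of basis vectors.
b₁ - 5b₂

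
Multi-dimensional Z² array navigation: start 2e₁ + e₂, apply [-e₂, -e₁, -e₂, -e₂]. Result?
(1, -2)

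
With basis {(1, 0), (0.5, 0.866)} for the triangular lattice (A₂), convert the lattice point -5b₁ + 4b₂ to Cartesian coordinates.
(-3, 3.464)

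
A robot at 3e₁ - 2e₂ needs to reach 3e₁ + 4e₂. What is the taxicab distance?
6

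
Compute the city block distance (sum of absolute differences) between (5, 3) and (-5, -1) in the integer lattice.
14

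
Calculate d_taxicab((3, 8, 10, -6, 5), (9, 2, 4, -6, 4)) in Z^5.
19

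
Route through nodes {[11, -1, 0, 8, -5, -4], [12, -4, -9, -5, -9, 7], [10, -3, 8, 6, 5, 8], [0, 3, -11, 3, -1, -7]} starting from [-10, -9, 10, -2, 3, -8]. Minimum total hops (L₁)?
172
(one optimal route: (-10, -9, 10, -2, 3, -8) → (0, 3, -11, 3, -1, -7) → (11, -1, 0, 8, -5, -4) → (10, -3, 8, 6, 5, 8) → (12, -4, -9, -5, -9, 7))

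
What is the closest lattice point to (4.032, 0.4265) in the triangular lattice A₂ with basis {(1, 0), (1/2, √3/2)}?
(4, 0)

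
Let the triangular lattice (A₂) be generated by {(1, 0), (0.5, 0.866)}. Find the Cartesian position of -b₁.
(-1, 0)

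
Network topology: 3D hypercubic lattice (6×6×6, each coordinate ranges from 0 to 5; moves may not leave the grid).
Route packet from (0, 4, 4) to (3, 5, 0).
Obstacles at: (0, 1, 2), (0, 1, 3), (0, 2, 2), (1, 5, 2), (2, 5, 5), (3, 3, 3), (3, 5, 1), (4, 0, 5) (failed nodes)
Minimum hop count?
8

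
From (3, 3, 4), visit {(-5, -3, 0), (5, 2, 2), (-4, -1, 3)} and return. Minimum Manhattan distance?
40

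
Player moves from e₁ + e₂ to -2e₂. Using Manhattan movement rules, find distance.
4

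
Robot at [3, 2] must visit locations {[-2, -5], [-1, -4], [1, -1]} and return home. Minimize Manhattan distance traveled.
24
(one optimal route: (3, 2) → (-2, -5) → (-1, -4) → (1, -1) → (3, 2))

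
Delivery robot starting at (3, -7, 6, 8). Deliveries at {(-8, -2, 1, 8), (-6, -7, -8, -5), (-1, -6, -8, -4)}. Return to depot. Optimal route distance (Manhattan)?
88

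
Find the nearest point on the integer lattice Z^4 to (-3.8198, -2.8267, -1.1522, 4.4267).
(-4, -3, -1, 4)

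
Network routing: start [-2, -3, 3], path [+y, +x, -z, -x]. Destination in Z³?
(-2, -2, 2)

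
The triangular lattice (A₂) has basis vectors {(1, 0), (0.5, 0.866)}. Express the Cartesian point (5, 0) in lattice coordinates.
5b₁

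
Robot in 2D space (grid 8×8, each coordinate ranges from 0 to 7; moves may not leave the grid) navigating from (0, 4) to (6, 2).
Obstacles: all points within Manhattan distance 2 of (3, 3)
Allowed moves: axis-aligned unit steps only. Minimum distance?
12
(one shortest path: (0, 4) → (1, 4) → (1, 5) → (2, 5) → (2, 6) → (3, 6) → (4, 6) → (5, 6) → (6, 6) → (6, 5) → (6, 4) → (6, 3) → (6, 2))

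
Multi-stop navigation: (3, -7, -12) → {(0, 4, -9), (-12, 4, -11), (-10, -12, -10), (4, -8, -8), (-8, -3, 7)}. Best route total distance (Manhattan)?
84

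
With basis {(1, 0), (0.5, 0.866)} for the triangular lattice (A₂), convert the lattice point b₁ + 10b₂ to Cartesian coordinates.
(6, 8.66)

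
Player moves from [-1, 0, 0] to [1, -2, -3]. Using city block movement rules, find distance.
7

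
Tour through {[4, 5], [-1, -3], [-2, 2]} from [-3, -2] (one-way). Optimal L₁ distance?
18
(one optimal route: (-3, -2) → (-1, -3) → (-2, 2) → (4, 5))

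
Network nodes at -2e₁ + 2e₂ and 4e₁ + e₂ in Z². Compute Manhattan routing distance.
7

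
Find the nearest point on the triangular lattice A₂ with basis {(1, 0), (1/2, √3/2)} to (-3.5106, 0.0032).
(-4, 0)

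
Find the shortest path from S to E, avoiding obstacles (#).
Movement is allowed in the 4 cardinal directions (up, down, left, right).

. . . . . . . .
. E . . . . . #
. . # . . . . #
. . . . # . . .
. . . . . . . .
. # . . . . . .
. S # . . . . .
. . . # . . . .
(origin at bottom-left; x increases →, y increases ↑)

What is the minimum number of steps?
7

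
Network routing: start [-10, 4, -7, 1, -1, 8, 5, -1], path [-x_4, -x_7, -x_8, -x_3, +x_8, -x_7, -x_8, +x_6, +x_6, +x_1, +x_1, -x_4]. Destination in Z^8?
(-8, 4, -8, -1, -1, 10, 3, -2)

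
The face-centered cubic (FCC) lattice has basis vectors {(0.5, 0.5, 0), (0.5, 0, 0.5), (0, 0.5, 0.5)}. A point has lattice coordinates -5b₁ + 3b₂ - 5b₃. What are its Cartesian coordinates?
(-1, -5, -1)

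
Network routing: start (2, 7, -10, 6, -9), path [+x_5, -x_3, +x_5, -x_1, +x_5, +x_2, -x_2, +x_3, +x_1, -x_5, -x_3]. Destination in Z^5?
(2, 7, -11, 6, -7)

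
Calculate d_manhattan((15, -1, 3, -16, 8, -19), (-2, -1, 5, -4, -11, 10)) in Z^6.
79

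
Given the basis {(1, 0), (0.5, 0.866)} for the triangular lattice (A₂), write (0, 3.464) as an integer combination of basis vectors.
-2b₁ + 4b₂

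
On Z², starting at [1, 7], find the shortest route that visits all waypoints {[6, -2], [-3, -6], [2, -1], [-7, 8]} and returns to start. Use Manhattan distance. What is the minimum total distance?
54
(one optimal route: (1, 7) → (2, -1) → (6, -2) → (-3, -6) → (-7, 8) → (1, 7))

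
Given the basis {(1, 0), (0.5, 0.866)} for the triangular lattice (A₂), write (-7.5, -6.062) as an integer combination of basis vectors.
-4b₁ - 7b₂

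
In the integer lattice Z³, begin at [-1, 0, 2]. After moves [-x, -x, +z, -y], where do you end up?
(-3, -1, 3)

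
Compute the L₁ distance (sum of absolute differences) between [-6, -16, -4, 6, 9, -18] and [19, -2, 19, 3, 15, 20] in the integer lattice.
109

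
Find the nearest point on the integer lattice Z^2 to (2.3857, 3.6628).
(2, 4)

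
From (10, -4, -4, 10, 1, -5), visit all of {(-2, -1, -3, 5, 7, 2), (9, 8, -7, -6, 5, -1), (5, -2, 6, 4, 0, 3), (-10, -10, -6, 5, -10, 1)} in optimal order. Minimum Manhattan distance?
150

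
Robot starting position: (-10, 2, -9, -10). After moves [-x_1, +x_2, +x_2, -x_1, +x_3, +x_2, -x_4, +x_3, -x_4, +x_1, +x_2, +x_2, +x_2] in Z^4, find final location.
(-11, 8, -7, -12)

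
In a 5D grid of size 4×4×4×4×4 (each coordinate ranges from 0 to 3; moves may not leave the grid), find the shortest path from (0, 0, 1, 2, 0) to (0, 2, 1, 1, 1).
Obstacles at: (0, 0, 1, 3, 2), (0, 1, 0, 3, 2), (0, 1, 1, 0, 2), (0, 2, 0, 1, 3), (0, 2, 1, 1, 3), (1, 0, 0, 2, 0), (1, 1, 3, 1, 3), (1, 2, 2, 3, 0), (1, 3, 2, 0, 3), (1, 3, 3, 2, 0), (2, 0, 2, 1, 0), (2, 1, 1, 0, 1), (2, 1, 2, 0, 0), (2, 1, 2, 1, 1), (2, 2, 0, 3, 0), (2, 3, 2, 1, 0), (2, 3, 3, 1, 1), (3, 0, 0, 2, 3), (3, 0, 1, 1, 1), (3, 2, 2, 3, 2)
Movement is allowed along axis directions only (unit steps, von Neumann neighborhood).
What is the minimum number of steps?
4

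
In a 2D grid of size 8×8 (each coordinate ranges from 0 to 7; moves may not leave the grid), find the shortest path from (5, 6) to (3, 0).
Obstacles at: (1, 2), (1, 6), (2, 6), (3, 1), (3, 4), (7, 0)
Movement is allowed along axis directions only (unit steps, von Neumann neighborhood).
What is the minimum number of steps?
8
(one shortest path: (5, 6) → (4, 6) → (4, 5) → (4, 4) → (4, 3) → (4, 2) → (4, 1) → (4, 0) → (3, 0))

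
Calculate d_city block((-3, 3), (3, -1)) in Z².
10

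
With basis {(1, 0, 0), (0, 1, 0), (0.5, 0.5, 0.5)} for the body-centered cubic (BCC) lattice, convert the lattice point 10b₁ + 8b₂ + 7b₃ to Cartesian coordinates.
(13.5, 11.5, 3.5)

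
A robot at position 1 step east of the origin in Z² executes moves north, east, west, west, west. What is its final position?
(-1, 1)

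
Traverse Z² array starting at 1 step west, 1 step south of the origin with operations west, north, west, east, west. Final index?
(-3, 0)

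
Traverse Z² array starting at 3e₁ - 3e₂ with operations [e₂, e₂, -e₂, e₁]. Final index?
(4, -2)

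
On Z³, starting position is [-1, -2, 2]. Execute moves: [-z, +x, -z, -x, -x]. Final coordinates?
(-2, -2, 0)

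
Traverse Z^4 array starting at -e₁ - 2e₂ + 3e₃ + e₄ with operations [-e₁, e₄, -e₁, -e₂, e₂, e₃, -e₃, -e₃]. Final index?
(-3, -2, 2, 2)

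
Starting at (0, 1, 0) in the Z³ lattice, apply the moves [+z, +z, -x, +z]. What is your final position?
(-1, 1, 3)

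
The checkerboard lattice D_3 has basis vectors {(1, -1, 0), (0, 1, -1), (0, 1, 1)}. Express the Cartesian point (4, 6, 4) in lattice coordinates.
4b₁ + 3b₂ + 7b₃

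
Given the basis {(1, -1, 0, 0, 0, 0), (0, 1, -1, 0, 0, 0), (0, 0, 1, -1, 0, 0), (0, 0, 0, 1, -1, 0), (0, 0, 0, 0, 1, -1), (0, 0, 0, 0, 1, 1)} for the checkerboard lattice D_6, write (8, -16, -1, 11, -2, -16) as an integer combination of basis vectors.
8b₁ - 8b₂ - 9b₃ + 2b₄ + 8b₅ - 8b₆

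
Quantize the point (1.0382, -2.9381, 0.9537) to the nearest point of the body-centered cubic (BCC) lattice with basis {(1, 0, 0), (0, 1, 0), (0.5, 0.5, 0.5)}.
(1, -3, 1)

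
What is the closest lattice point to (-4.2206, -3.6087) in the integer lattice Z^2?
(-4, -4)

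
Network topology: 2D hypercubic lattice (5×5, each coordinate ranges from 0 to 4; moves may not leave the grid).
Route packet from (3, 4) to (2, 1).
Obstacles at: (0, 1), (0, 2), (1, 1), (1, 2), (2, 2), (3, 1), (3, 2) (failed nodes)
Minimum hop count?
8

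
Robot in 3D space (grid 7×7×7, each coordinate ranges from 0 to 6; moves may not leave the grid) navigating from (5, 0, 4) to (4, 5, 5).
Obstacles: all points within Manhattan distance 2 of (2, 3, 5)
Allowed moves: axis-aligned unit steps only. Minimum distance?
7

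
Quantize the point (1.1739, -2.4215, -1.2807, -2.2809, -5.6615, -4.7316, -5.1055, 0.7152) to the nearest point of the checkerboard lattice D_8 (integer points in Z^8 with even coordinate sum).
(1, -3, -1, -2, -6, -5, -5, 1)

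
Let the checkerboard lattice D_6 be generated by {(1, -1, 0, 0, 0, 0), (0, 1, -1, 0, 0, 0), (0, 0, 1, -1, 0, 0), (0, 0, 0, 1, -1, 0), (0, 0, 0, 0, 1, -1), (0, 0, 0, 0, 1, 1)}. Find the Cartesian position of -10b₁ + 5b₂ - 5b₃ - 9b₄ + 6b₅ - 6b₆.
(-10, 15, -10, -4, 9, -12)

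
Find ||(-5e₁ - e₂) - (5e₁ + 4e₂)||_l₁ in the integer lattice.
15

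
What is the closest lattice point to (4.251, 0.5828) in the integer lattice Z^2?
(4, 1)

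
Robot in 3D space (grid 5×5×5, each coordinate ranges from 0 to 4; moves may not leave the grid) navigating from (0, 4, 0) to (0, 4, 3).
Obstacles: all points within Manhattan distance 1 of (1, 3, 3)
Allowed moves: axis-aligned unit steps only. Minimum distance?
3
(one shortest path: (0, 4, 0) → (0, 4, 1) → (0, 4, 2) → (0, 4, 3))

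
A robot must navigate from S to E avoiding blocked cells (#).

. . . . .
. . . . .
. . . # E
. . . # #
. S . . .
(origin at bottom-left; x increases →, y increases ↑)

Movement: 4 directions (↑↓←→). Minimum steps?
7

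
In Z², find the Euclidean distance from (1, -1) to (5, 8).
9.84886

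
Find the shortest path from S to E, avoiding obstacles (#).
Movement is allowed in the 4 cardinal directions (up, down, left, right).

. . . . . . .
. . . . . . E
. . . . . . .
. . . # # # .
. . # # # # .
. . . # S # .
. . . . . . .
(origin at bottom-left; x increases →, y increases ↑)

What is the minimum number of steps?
8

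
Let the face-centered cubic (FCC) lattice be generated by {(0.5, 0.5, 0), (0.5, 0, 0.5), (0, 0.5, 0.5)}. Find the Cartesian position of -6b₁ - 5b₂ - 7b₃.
(-5.5, -6.5, -6)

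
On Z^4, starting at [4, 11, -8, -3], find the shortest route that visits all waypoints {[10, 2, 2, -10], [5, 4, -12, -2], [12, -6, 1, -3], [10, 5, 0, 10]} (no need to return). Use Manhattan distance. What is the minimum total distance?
86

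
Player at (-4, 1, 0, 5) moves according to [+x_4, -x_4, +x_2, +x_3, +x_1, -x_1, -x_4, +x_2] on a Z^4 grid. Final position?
(-4, 3, 1, 4)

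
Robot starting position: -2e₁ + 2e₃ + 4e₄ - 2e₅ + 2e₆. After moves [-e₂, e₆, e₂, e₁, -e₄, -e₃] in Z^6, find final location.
(-1, 0, 1, 3, -2, 3)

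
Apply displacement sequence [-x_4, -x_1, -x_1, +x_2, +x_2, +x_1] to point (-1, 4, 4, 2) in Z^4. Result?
(-2, 6, 4, 1)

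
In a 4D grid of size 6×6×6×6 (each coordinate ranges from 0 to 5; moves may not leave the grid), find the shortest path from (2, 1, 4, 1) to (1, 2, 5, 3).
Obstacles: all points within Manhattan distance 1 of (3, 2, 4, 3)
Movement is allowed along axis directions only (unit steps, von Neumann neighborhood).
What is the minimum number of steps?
5
(one shortest path: (2, 1, 4, 1) → (1, 1, 4, 1) → (1, 2, 4, 1) → (1, 2, 5, 1) → (1, 2, 5, 2) → (1, 2, 5, 3))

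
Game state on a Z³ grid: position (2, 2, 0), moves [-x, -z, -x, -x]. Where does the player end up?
(-1, 2, -1)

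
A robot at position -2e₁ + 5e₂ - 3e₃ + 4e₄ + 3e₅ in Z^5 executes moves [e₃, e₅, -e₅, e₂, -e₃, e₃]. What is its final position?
(-2, 6, -2, 4, 3)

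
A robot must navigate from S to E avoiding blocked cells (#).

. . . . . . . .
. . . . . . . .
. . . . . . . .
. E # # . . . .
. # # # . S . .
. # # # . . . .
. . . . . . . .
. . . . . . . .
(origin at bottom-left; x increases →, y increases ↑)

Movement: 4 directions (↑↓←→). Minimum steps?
7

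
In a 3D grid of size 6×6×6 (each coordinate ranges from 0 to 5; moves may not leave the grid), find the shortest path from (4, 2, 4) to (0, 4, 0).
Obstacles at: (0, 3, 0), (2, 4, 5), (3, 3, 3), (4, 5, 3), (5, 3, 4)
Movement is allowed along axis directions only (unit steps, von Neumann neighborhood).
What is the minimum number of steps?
10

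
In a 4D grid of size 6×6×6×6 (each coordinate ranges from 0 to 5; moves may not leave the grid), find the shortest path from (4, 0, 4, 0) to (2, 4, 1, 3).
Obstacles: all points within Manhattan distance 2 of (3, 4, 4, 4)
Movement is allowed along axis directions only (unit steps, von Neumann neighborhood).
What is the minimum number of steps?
12
(one shortest path: (4, 0, 4, 0) → (3, 0, 4, 0) → (2, 0, 4, 0) → (2, 1, 4, 0) → (2, 2, 4, 0) → (2, 3, 4, 0) → (2, 4, 4, 0) → (2, 4, 3, 0) → (2, 4, 2, 0) → (2, 4, 1, 0) → (2, 4, 1, 1) → (2, 4, 1, 2) → (2, 4, 1, 3))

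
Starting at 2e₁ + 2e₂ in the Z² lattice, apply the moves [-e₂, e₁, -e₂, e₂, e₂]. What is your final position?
(3, 2)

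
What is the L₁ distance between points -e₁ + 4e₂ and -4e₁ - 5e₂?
12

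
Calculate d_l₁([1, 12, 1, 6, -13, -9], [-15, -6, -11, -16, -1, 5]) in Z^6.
94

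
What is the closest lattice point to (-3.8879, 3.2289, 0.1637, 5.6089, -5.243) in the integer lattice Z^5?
(-4, 3, 0, 6, -5)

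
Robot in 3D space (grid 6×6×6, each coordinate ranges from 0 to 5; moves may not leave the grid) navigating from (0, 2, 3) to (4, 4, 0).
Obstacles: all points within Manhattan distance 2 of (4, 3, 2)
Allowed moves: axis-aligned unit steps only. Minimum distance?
9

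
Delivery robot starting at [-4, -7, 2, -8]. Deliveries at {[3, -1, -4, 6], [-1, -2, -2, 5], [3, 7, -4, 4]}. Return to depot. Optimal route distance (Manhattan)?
82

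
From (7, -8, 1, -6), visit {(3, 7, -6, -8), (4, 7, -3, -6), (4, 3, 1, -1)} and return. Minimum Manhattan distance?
66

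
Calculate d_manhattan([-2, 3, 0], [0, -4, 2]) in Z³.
11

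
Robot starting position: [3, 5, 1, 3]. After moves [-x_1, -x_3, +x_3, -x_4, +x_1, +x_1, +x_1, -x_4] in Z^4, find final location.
(5, 5, 1, 1)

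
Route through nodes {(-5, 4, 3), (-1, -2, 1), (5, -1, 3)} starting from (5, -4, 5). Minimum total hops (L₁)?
26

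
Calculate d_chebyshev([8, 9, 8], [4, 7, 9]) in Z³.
4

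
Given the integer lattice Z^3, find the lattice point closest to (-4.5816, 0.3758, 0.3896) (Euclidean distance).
(-5, 0, 0)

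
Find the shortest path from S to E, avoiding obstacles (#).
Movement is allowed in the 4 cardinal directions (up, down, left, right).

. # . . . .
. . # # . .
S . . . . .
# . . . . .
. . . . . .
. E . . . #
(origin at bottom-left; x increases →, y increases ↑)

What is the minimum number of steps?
4
(one shortest path: (0, 3) → (1, 3) → (1, 2) → (1, 1) → (1, 0))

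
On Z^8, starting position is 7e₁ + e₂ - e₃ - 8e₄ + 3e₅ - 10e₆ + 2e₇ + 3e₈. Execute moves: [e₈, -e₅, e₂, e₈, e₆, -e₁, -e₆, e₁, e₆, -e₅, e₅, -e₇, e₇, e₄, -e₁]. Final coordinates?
(6, 2, -1, -7, 2, -9, 2, 5)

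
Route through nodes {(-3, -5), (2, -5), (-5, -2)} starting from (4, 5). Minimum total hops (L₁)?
22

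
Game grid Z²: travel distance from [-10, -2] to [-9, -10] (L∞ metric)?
8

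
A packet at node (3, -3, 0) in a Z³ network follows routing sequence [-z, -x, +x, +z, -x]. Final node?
(2, -3, 0)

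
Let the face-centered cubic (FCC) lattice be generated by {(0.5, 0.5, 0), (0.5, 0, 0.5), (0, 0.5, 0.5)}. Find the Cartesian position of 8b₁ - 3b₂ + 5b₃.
(2.5, 6.5, 1)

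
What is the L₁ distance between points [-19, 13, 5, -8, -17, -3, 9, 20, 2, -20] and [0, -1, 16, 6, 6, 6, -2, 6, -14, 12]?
163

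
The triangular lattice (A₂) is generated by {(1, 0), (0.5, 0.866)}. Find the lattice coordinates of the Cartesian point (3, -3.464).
5b₁ - 4b₂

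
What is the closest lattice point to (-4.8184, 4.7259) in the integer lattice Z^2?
(-5, 5)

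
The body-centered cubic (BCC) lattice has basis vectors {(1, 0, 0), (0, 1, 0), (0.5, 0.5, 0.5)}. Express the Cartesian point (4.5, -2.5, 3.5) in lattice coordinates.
b₁ - 6b₂ + 7b₃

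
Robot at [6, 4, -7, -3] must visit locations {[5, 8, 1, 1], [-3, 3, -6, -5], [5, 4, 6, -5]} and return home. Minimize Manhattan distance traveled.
66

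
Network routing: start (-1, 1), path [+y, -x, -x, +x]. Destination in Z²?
(-2, 2)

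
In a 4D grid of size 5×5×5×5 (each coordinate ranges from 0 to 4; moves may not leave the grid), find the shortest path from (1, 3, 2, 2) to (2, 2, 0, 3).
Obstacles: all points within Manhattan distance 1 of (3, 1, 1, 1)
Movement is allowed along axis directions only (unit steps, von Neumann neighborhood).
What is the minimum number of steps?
5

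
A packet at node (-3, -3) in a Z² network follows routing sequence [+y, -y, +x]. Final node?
(-2, -3)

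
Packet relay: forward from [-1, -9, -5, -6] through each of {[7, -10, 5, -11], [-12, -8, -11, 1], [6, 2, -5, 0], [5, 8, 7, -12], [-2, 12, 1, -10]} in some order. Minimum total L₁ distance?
135
(one optimal route: (-1, -9, -5, -6) → (7, -10, 5, -11) → (5, 8, 7, -12) → (-2, 12, 1, -10) → (6, 2, -5, 0) → (-12, -8, -11, 1))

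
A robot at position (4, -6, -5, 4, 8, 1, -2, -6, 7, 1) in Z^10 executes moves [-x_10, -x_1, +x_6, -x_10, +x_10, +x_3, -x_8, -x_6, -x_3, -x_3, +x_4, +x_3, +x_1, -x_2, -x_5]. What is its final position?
(4, -7, -5, 5, 7, 1, -2, -7, 7, 0)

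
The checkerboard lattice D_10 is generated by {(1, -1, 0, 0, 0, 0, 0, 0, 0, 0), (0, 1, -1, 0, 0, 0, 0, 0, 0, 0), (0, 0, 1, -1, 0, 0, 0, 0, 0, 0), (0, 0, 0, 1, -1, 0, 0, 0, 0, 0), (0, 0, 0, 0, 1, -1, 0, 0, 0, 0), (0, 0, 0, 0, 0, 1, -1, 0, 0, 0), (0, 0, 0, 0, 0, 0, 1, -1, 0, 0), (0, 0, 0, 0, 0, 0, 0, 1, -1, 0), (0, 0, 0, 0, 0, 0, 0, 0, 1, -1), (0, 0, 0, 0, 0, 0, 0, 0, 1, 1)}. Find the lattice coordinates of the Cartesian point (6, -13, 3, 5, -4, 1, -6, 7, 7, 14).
6b₁ - 7b₂ - 4b₃ + b₄ - 3b₅ - 2b₆ - 8b₇ - b₈ - 4b₉ + 10b₁₀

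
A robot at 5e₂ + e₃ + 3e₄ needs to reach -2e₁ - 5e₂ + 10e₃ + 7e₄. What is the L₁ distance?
25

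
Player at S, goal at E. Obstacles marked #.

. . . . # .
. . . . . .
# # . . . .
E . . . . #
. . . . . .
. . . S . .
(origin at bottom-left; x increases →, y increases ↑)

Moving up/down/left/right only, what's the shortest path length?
5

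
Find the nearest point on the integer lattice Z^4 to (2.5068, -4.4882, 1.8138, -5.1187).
(3, -4, 2, -5)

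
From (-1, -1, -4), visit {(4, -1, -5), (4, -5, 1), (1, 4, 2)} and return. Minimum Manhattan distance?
42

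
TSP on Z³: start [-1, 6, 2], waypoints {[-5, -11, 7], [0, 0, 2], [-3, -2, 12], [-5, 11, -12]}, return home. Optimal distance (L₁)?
102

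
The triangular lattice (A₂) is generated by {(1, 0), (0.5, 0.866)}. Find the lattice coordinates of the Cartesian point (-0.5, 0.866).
-b₁ + b₂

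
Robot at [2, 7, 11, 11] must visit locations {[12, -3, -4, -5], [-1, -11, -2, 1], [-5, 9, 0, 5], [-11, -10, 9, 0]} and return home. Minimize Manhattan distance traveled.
164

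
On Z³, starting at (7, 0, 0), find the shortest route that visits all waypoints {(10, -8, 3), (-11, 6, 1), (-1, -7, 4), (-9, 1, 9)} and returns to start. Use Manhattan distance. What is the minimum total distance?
88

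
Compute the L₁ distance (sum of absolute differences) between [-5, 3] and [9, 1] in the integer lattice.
16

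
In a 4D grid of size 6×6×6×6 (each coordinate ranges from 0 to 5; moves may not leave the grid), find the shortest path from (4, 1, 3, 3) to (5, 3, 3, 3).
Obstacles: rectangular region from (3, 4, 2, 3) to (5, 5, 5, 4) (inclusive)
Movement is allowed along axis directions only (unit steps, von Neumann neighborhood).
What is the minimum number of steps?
3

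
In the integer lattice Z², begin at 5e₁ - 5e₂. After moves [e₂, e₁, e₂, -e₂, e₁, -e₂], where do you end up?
(7, -5)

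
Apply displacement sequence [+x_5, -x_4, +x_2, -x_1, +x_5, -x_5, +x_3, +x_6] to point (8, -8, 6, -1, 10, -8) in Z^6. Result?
(7, -7, 7, -2, 11, -7)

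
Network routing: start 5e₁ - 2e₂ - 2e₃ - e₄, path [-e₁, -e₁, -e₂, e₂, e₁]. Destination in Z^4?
(4, -2, -2, -1)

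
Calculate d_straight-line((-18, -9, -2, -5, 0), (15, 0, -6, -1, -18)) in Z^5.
39.064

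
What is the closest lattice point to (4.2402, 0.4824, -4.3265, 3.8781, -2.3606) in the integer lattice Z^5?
(4, 0, -4, 4, -2)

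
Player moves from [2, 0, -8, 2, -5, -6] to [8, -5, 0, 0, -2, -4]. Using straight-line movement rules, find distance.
11.9164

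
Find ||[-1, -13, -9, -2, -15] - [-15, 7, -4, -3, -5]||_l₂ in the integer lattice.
26.8701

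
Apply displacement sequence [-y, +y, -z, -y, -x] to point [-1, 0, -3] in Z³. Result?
(-2, -1, -4)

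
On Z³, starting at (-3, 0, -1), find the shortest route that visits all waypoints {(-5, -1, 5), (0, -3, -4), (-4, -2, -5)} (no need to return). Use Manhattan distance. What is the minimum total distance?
27
(one optimal route: (-3, 0, -1) → (-5, -1, 5) → (-4, -2, -5) → (0, -3, -4))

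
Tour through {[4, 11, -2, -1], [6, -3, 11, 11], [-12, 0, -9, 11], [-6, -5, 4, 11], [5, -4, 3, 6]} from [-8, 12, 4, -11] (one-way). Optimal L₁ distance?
117
(one optimal route: (-8, 12, 4, -11) → (4, 11, -2, -1) → (5, -4, 3, 6) → (6, -3, 11, 11) → (-6, -5, 4, 11) → (-12, 0, -9, 11))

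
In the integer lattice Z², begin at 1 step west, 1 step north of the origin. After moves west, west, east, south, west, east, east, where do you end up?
(-1, 0)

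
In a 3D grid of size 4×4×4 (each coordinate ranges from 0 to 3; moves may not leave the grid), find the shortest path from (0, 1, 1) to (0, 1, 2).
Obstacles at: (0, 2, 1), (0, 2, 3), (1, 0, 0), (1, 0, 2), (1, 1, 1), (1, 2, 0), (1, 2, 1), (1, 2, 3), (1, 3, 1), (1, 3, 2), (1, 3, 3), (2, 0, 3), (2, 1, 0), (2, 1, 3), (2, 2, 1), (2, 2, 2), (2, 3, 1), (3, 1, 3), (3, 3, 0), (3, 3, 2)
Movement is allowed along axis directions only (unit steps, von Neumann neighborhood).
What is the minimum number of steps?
1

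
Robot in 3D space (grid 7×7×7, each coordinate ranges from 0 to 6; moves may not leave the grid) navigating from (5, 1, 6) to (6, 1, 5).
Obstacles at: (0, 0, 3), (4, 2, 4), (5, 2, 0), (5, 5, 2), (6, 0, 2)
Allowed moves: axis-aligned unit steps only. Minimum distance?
2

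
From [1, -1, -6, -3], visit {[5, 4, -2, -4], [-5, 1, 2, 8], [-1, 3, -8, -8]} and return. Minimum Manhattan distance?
86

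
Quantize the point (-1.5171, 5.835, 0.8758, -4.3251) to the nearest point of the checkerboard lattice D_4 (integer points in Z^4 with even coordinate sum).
(-1, 6, 1, -4)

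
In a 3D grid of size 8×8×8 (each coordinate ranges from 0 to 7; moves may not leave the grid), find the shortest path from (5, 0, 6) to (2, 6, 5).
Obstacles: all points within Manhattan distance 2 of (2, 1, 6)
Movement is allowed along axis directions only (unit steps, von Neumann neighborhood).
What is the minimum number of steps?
10
(one shortest path: (5, 0, 6) → (4, 0, 6) → (4, 0, 5) → (4, 1, 5) → (4, 2, 5) → (3, 2, 5) → (3, 3, 5) → (2, 3, 5) → (2, 4, 5) → (2, 5, 5) → (2, 6, 5))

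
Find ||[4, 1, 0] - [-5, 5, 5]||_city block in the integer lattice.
18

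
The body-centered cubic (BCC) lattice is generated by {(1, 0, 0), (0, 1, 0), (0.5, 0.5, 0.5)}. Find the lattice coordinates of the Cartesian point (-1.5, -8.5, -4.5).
3b₁ - 4b₂ - 9b₃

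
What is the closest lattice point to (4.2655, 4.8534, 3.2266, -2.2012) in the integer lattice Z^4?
(4, 5, 3, -2)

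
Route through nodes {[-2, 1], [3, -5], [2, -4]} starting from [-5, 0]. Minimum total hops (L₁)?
15
(one optimal route: (-5, 0) → (-2, 1) → (2, -4) → (3, -5))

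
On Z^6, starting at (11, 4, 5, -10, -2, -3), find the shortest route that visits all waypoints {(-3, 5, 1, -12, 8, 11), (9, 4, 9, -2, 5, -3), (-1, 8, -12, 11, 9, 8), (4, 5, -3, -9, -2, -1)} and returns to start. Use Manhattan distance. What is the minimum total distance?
184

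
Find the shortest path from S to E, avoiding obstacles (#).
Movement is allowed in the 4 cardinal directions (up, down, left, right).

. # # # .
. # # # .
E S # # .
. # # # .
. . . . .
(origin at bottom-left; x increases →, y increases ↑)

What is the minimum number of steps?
1
(one shortest path: (1, 2) → (0, 2))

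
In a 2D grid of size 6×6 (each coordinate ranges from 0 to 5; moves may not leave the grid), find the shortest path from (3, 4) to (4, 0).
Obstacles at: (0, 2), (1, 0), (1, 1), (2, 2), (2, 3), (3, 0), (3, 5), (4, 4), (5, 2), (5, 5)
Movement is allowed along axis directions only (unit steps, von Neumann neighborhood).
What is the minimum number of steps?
5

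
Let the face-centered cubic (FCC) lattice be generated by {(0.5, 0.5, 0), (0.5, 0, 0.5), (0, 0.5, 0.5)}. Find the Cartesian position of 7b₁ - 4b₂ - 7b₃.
(1.5, 0, -5.5)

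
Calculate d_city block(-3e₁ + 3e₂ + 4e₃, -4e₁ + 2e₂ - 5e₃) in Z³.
11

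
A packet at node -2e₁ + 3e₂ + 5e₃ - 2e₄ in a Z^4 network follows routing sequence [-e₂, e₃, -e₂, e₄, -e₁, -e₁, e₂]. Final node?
(-4, 2, 6, -1)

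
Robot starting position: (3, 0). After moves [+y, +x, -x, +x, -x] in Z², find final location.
(3, 1)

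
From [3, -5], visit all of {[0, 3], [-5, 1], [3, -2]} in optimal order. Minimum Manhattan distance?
18
(one optimal route: (3, -5) → (3, -2) → (0, 3) → (-5, 1))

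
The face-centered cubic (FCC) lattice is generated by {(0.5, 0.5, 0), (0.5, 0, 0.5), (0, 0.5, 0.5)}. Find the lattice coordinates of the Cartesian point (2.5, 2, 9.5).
-5b₁ + 10b₂ + 9b₃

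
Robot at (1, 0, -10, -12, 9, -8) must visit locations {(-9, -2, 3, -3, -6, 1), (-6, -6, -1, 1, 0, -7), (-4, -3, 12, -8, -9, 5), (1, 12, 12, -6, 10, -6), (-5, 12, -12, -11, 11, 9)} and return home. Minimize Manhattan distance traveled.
244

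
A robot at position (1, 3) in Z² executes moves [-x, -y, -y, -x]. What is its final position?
(-1, 1)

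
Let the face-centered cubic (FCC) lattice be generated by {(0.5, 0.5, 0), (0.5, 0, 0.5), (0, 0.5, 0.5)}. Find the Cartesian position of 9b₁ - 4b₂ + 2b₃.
(2.5, 5.5, -1)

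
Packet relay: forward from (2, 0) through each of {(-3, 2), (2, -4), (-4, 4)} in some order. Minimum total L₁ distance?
18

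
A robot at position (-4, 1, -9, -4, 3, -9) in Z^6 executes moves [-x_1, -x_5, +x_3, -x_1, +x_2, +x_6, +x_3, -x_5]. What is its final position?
(-6, 2, -7, -4, 1, -8)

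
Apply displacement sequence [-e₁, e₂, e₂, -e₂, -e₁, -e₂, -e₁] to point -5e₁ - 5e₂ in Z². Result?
(-8, -5)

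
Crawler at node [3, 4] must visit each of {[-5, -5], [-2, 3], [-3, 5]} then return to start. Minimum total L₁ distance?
36
(one optimal route: (3, 4) → (-2, 3) → (-5, -5) → (-3, 5) → (3, 4))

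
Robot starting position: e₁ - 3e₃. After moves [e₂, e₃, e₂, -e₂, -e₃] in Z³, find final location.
(1, 1, -3)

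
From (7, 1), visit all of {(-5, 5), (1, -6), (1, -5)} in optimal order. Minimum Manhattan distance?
30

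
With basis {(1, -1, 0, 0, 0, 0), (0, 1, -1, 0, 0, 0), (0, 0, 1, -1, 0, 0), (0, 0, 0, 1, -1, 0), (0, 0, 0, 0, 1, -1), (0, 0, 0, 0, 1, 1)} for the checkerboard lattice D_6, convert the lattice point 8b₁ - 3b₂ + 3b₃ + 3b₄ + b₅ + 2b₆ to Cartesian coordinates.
(8, -11, 6, 0, 0, 1)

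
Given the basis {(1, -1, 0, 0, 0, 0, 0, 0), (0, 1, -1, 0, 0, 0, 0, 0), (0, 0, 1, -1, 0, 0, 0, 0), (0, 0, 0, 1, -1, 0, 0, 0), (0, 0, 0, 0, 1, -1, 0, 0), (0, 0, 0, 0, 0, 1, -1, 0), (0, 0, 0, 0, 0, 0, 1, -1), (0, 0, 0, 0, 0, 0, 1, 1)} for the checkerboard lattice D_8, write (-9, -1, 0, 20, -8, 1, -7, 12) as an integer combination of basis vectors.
-9b₁ - 10b₂ - 10b₃ + 10b₄ + 2b₅ + 3b₆ - 8b₇ + 4b₈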